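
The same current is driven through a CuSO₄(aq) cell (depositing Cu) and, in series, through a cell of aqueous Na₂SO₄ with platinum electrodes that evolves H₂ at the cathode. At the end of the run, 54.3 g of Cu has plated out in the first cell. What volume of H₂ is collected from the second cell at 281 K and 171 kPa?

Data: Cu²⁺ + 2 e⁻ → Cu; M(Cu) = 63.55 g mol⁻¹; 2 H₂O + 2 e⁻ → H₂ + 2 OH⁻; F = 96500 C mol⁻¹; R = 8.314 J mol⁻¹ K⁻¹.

11.7 L

n(Cu) = 54.3 / 63.55 = 0.8544 mol, so n(e⁻) = 2 × 0.8544 = 1.709 mol.
The cells are in series, so the same 1.709 mol of electrons passes through the second cell.
2 H₂O + 2 e⁻ → H₂ + 2 OH⁻ — 2 mol e⁻ per mol H₂, so n(H₂) = 1.709/2 = 0.8544 mol.
V = nRT/P = (0.8544 × 8.314 × 281) / (171 × 10³) = 0.0117 m³ = 11.7 L.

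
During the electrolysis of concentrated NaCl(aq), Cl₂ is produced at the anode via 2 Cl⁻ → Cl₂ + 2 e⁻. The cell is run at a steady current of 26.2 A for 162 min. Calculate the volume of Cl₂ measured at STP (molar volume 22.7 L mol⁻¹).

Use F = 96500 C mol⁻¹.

Q = I·t = 26.20 A × 9720.0 s = 254700 C.
n(e⁻) = Q/F = 254700 / 96500 = 2.639 mol.
2 electrons are transferred per Cl₂ molecule, so n(Cl₂) = 2.639 / 2 = 1.320 mol.
V = n × V_m = 1.320 × 22.7 = 30.0 L.

30.0 L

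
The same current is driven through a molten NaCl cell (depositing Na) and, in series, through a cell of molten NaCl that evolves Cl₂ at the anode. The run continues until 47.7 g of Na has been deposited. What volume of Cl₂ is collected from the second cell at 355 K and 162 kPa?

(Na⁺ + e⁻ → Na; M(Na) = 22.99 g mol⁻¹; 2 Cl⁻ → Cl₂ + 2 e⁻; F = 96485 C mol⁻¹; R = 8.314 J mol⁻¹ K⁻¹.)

18.9 L

n(Na) = 47.7 / 22.99 = 2.075 mol, so n(e⁻) = 1 × 2.075 = 2.075 mol.
The cells are in series, so the same 2.075 mol of electrons passes through the second cell.
2 Cl⁻ → Cl₂ + 2 e⁻ — 2 mol e⁻ per mol Cl₂, so n(Cl₂) = 2.075/2 = 1.037 mol.
V = nRT/P = (1.037 × 8.314 × 355) / (162 × 10³) = 0.0189 m³ = 18.9 L.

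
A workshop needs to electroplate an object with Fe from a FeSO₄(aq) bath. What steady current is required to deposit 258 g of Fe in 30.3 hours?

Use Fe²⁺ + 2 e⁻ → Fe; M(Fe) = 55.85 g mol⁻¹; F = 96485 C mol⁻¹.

8.17 A

n(Fe) = 258 / 55.85 = 4.620 mol.
n(e⁻) = 2 × 4.620 = 9.239 mol.
Q = n(e⁻)·F = 9.239 × 96485 = 891400 C.
I = Q/t = 891400 / 109080 s = 8.17 A.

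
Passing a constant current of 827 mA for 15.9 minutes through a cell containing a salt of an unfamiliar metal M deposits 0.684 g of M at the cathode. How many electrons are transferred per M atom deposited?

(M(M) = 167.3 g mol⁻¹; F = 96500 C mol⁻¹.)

Q = I·t = 0.8270 A × 954.00 s = 789.0 C, so n(e⁻) = 789.0/96500 = 0.008176 mol.
n(M) deposited = 0.684 / 167.3 = 0.004088 mol.
Electrons per atom = n(e⁻)/n(M) = 0.008176 / 0.004088 = 2.00 ≈ 2, so the ion is M²⁺.

2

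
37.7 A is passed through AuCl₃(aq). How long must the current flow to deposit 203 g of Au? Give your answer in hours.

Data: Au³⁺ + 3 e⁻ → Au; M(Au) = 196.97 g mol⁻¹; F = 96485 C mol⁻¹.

n(Au) = m/M = 203 / 196.97 = 1.031 mol.
Each Au atom requires 3 electrons, so n(e⁻) = 3 × 1.031 = 3.092 mol.
Q = n(e⁻)·F = 3.092 × 96485 = 298300 C.
t = Q/I = 298300 / 37.70 A = 7913 s = 2.20 h.

2.20 h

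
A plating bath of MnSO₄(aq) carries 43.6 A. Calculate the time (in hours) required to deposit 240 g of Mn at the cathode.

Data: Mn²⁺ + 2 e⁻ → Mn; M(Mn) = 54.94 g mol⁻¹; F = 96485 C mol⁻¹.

n(Mn) = m/M = 240 / 54.94 = 4.368 mol.
Each Mn atom requires 2 electrons, so n(e⁻) = 2 × 4.368 = 8.737 mol.
Q = n(e⁻)·F = 8.737 × 96485 = 843000 C.
t = Q/I = 843000 / 43.60 A = 19330 s = 5.37 h.

5.37 h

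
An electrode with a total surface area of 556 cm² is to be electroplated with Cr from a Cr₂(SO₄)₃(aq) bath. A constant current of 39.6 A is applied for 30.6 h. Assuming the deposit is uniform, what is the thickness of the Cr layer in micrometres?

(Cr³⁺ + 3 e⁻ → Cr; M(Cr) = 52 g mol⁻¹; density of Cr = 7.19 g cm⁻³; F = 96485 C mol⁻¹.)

1960 μm

Q = I·t = 39.60 × 110160 = 4362000 C; n(e⁻) = 45.21 mol.
n(Cr) = n(e⁻)/3 = 15.07 mol, so m = 15.07 × 52 = 783.7 g.
Volume = m/ρ = 783.7 / 7.19 = 109.0 cm³.
Thickness = V/A = 109.0 / 556 = 0.196 cm = 1960 μm.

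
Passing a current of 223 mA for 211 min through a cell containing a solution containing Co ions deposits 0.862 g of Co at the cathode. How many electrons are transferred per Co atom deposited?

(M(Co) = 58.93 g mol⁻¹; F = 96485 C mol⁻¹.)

2

Q = I·t = 0.2230 A × 12660 s = 2823 C, so n(e⁻) = 2823/96485 = 0.02926 mol.
n(Co) deposited = 0.862 / 58.93 = 0.01463 mol.
Electrons per atom = n(e⁻)/n(Co) = 0.02926 / 0.01463 = 2.00 ≈ 2, so the ion is Co²⁺.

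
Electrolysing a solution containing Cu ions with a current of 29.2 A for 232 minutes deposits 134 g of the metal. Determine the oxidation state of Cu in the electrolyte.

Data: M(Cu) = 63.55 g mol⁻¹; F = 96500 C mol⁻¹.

+2

Q = I·t = 29.20 A × 13920 s = 406500 C, so n(e⁻) = 406500/96500 = 4.212 mol.
n(Cu) deposited = 134 / 63.55 = 2.109 mol.
Electrons per atom = n(e⁻)/n(Cu) = 4.212 / 2.109 = 2.00 ≈ 2, so the ion is Cu²⁺.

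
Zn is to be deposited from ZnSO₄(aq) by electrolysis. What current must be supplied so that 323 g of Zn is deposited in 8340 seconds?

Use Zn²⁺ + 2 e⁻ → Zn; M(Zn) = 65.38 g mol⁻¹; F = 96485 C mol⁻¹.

114 A

n(Zn) = 323 / 65.38 = 4.940 mol.
n(e⁻) = 2 × 4.940 = 9.881 mol.
Q = n(e⁻)·F = 9.881 × 96485 = 953300 C.
I = Q/t = 953300 / 8340.0 s = 114 A.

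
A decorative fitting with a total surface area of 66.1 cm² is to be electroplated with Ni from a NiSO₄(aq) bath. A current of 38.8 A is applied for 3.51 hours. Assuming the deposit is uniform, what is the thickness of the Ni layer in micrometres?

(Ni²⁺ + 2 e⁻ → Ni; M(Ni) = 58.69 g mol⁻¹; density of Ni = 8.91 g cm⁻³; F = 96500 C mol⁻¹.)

Q = I·t = 38.80 × 12636 = 490300 C; n(e⁻) = 5.081 mol.
n(Ni) = n(e⁻)/2 = 2.540 mol, so m = 2.540 × 58.69 = 149.1 g.
Volume = m/ρ = 149.1 / 8.91 = 16.73 cm³.
Thickness = V/A = 16.73 / 66.1 = 0.253 cm = 2530 μm.

2530 μm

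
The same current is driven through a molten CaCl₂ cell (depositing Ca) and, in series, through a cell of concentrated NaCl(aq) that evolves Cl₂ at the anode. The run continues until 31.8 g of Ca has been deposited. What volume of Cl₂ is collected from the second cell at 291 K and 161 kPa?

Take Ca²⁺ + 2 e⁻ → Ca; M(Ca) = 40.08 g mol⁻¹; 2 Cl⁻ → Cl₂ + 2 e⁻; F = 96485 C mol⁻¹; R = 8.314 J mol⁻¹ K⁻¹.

11.9 L

n(Ca) = 31.8 / 40.08 = 0.7934 mol, so n(e⁻) = 2 × 0.7934 = 1.587 mol.
The cells are in series, so the same 1.587 mol of electrons passes through the second cell.
2 Cl⁻ → Cl₂ + 2 e⁻ — 2 mol e⁻ per mol Cl₂, so n(Cl₂) = 1.587/2 = 0.7934 mol.
V = nRT/P = (0.7934 × 8.314 × 291) / (161 × 10³) = 0.0119 m³ = 11.9 L.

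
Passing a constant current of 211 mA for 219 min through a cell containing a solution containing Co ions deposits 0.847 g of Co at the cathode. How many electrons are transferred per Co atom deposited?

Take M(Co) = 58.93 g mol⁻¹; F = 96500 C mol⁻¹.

2

Q = I·t = 0.2110 A × 13140 s = 2773 C, so n(e⁻) = 2773/96500 = 0.02873 mol.
n(Co) deposited = 0.847 / 58.93 = 0.01437 mol.
Electrons per atom = n(e⁻)/n(Co) = 0.02873 / 0.01437 = 2.00 ≈ 2, so the ion is Co²⁺.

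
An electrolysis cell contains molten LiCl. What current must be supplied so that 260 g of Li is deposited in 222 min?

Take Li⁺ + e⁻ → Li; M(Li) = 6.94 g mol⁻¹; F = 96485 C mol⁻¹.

271 A

n(Li) = 260 / 6.94 = 37.46 mol.
n(e⁻) = 1 × 37.46 = 37.46 mol.
Q = n(e⁻)·F = 37.46 × 96485 = 3615000 C.
I = Q/t = 3615000 / 13320 s = 271 A.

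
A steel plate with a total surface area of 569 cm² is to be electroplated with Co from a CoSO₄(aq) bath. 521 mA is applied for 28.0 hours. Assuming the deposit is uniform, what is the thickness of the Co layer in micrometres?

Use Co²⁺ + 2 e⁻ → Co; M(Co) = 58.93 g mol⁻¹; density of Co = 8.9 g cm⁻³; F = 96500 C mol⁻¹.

Q = I·t = 0.5210 × 100800 = 52520 C; n(e⁻) = 0.5442 mol.
n(Co) = n(e⁻)/2 = 0.2721 mol, so m = 0.2721 × 58.93 = 16.04 g.
Volume = m/ρ = 16.04 / 8.9 = 1.802 cm³.
Thickness = V/A = 1.802 / 569 = 0.00317 cm = 31.7 μm.

31.7 μm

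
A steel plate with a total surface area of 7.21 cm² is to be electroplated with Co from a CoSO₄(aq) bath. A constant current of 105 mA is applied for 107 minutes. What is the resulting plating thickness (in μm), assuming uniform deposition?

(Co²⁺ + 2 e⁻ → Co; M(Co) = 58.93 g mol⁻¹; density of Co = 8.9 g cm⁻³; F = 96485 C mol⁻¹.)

Q = I·t = 0.1050 × 6420.0 = 674.1 C; n(e⁻) = 0.006987 mol.
n(Co) = n(e⁻)/2 = 0.003493 mol, so m = 0.003493 × 58.93 = 0.2059 g.
Volume = m/ρ = 0.2059 / 8.9 = 0.02313 cm³.
Thickness = V/A = 0.02313 / 7.21 = 0.00321 cm = 32.1 μm.

32.1 μm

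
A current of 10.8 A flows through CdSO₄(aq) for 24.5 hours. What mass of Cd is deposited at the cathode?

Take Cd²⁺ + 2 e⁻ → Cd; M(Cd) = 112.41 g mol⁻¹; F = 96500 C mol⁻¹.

Q = I·t = 10.80 A × 88200 s = 952600 C.
n(e⁻) = Q/F = 952600 / 96500 = 9.871 mol.
Cd²⁺ + 2 e⁻ → Cd, so n(Cd) = n(e⁻)/2 = 4.936 mol.
m = n·M = 4.936 × 112.41 = 555 g.

555 g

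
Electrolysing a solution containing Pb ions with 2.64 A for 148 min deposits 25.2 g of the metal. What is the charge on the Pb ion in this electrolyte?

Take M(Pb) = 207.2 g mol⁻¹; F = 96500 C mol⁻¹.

+2

Q = I·t = 2.640 A × 8880.0 s = 23440 C, so n(e⁻) = 23440/96500 = 0.2429 mol.
n(Pb) deposited = 25.2 / 207.2 = 0.1216 mol.
Electrons per atom = n(e⁻)/n(Pb) = 0.2429 / 0.1216 = 2.00 ≈ 2, so the ion is Pb²⁺.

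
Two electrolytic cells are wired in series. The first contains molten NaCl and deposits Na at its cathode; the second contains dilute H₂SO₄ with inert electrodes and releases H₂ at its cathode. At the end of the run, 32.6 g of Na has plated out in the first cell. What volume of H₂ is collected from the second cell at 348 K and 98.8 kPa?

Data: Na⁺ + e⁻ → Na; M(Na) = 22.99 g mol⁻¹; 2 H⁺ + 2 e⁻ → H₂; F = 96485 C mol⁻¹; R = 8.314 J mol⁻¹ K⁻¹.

20.8 L

n(Na) = 32.6 / 22.99 = 1.418 mol, so n(e⁻) = 1 × 1.418 = 1.418 mol.
The cells are in series, so the same 1.418 mol of electrons passes through the second cell.
2 H⁺ + 2 e⁻ → H₂ — 2 mol e⁻ per mol H₂, so n(H₂) = 1.418/2 = 0.7090 mol.
V = nRT/P = (0.7090 × 8.314 × 348) / (98.8 × 10³) = 0.0208 m³ = 20.8 L.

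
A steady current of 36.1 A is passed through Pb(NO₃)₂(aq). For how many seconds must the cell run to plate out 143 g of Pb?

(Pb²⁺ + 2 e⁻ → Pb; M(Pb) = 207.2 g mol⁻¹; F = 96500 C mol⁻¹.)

n(Pb) = m/M = 143 / 207.2 = 0.6902 mol.
Each Pb atom requires 2 electrons, so n(e⁻) = 2 × 0.6902 = 1.380 mol.
Q = n(e⁻)·F = 1.380 × 96500 = 133200 C.
t = Q/I = 133200 / 36.10 A = 3690 s.

3690 s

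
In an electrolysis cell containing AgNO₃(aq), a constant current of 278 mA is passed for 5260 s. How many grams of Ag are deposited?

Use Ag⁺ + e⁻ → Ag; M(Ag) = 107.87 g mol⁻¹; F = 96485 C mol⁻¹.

1.63 g

Q = I·t = 0.2780 A × 5260.0 s = 1462 C.
n(e⁻) = Q/F = 1462 / 96485 = 0.01516 mol.
Ag⁺ + e⁻ → Ag, so n(Ag) = n(e⁻)/1 = 0.01516 mol.
m = n·M = 0.01516 × 107.87 = 1.63 g.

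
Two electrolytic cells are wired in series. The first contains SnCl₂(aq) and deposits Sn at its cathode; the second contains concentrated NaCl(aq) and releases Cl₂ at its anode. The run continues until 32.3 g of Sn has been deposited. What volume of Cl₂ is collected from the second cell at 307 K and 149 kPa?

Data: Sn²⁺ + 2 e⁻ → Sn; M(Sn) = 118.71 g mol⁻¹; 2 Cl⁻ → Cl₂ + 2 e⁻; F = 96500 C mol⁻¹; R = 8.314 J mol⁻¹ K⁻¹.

4.66 L

n(Sn) = 32.3 / 118.71 = 0.2721 mol, so n(e⁻) = 2 × 0.2721 = 0.5442 mol.
The cells are in series, so the same 0.5442 mol of electrons passes through the second cell.
2 Cl⁻ → Cl₂ + 2 e⁻ — 2 mol e⁻ per mol Cl₂, so n(Cl₂) = 0.5442/2 = 0.2721 mol.
V = nRT/P = (0.2721 × 8.314 × 307) / (149 × 10³) = 0.00466 m³ = 4.66 L.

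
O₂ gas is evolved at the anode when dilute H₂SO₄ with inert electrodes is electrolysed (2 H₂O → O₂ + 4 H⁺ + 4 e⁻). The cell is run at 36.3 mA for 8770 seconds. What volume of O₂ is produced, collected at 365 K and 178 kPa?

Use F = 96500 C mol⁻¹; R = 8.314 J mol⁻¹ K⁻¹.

Q = I·t = 0.03630 A × 8770.0 s = 318.4 C.
n(e⁻) = Q/F = 318.4 / 96500 = 0.003299 mol.
4 electrons are transferred per O₂ molecule, so n(O₂) = 0.003299 / 4 = 0.0008247 mol.
V = nRT/P = (0.0008247 × 8.314 × 365) / (178 × 10³ Pa) = 1.41 × 10⁻⁵ m³ = 0.0141 L.

0.0141 L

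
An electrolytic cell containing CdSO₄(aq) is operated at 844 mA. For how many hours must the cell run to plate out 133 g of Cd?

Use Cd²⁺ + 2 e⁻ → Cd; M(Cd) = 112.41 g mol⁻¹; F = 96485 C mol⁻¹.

n(Cd) = m/M = 133 / 112.41 = 1.183 mol.
Each Cd atom requires 2 electrons, so n(e⁻) = 2 × 1.183 = 2.366 mol.
Q = n(e⁻)·F = 2.366 × 96485 = 228300 C.
t = Q/I = 228300 / 0.8440 A = 270500 s = 75.1 h.

75.1 h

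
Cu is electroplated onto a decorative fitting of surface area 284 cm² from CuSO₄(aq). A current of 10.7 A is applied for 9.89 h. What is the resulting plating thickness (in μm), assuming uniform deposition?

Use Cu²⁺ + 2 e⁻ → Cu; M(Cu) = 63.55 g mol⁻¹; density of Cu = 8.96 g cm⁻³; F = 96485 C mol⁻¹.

493 μm

Q = I·t = 10.70 × 35604 = 381000 C; n(e⁻) = 3.948 mol.
n(Cu) = n(e⁻)/2 = 1.974 mol, so m = 1.974 × 63.55 = 125.5 g.
Volume = m/ρ = 125.5 / 8.96 = 14.00 cm³.
Thickness = V/A = 14.00 / 284 = 0.0493 cm = 493 μm.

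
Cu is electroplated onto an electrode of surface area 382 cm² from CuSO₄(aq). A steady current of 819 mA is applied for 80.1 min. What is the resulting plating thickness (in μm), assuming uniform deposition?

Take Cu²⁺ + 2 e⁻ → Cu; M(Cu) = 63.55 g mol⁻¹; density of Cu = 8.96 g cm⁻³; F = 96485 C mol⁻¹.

3.79 μm

Q = I·t = 0.8190 × 4806.0 = 3936 C; n(e⁻) = 0.04080 mol.
n(Cu) = n(e⁻)/2 = 0.02040 mol, so m = 0.02040 × 63.55 = 1.296 g.
Volume = m/ρ = 1.296 / 8.96 = 0.1447 cm³.
Thickness = V/A = 0.1447 / 382 = 3.79 × 10⁻⁴ cm = 3.79 μm.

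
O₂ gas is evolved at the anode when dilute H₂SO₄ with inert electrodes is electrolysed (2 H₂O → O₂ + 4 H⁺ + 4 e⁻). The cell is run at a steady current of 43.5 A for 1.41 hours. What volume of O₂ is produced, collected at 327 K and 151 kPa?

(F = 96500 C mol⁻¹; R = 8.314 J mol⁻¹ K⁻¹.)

10.3 L

Q = I·t = 43.50 A × 5076.0 s = 220800 C.
n(e⁻) = Q/F = 220800 / 96500 = 2.288 mol.
4 electrons are transferred per O₂ molecule, so n(O₂) = 2.288 / 4 = 0.5720 mol.
V = nRT/P = (0.5720 × 8.314 × 327) / (151 × 10³ Pa) = 0.0103 m³ = 10.3 L.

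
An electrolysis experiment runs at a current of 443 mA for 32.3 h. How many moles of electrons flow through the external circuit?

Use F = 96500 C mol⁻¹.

0.534 mol

Q = I·t = 0.4430 A × 116280 s = 51510 C.
n(e⁻) = Q/F = 51510 / 96500 = 0.534 mol.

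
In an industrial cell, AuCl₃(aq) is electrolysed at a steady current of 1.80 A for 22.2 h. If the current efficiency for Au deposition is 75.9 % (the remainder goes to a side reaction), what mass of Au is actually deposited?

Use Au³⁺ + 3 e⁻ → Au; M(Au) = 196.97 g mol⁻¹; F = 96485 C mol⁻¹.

74.3 g

Q = I·t = 1.800 × 79920 = 143900 C.
n(e⁻) = 143900/96485 = 1.491 mol; theoretically n(Au) = 1.491/3 = 0.4970 mol, m_theo = 97.89 g.
At 75.9 % efficiency, m_actual = 0.759 × 97.89 = 74.3 g.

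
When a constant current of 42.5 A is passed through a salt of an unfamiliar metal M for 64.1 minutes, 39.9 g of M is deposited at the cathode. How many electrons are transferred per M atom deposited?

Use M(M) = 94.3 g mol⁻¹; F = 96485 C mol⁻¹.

4

Q = I·t = 42.50 A × 3846.0 s = 163500 C, so n(e⁻) = 163500/96485 = 1.694 mol.
n(M) deposited = 39.9 / 94.3 = 0.4231 mol.
Electrons per atom = n(e⁻)/n(M) = 1.694 / 0.4231 = 4.00 ≈ 4, so the ion is M⁴⁺.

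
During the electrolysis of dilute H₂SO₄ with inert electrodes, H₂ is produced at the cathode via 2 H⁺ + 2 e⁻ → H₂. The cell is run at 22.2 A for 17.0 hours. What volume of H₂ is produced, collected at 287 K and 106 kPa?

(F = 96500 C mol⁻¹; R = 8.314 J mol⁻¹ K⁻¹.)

158 L

Q = I·t = 22.20 A × 61200 s = 1359000 C.
n(e⁻) = Q/F = 1359000 / 96500 = 14.08 mol.
2 electrons are transferred per H₂ molecule, so n(H₂) = 14.08 / 2 = 7.040 mol.
V = nRT/P = (7.040 × 8.314 × 287) / (106 × 10³ Pa) = 0.158 m³ = 158 L.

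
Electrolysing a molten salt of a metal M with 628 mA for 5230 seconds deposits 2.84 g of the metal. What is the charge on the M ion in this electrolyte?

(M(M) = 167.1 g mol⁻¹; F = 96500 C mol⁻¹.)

+2

Q = I·t = 0.6280 A × 5230.0 s = 3284 C, so n(e⁻) = 3284/96500 = 0.03404 mol.
n(M) deposited = 2.84 / 167.1 = 0.01700 mol.
Electrons per atom = n(e⁻)/n(M) = 0.03404 / 0.01700 = 2.00 ≈ 2, so the ion is M²⁺.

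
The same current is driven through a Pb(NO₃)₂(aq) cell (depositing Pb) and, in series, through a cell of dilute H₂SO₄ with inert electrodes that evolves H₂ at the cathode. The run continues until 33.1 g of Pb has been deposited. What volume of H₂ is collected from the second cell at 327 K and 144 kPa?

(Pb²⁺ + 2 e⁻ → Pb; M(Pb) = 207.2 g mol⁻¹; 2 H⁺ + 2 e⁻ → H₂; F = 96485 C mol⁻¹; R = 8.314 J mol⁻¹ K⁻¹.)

3.02 L

n(Pb) = 33.1 / 207.2 = 0.1597 mol, so n(e⁻) = 2 × 0.1597 = 0.3195 mol.
The cells are in series, so the same 0.3195 mol of electrons passes through the second cell.
2 H⁺ + 2 e⁻ → H₂ — 2 mol e⁻ per mol H₂, so n(H₂) = 0.3195/2 = 0.1597 mol.
V = nRT/P = (0.1597 × 8.314 × 327) / (144 × 10³) = 0.00302 m³ = 3.02 L.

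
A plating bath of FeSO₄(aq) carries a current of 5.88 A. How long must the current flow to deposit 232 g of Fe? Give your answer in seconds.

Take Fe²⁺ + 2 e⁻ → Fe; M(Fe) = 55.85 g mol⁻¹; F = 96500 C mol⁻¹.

n(Fe) = m/M = 232 / 55.85 = 4.154 mol.
Each Fe atom requires 2 electrons, so n(e⁻) = 2 × 4.154 = 8.308 mol.
Q = n(e⁻)·F = 8.308 × 96500 = 801700 C.
t = Q/I = 801700 / 5.880 A = 136300 s.

1.36 × 10⁵ s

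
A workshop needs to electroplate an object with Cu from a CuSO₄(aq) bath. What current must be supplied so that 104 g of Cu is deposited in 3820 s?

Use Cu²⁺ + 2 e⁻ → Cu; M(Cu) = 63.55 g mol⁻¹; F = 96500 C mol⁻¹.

n(Cu) = 104 / 63.55 = 1.637 mol.
n(e⁻) = 2 × 1.637 = 3.273 mol.
Q = n(e⁻)·F = 3.273 × 96500 = 315800 C.
I = Q/t = 315800 / 3820.0 s = 82.7 A.

82.7 A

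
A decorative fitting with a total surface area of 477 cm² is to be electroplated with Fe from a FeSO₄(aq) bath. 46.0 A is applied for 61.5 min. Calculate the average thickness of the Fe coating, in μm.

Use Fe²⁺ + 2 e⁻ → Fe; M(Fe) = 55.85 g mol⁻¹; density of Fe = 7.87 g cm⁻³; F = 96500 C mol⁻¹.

131 μm

Q = I·t = 46.00 × 3690.0 = 169700 C; n(e⁻) = 1.759 mol.
n(Fe) = n(e⁻)/2 = 0.8795 mol, so m = 0.8795 × 55.85 = 49.12 g.
Volume = m/ρ = 49.12 / 7.87 = 6.241 cm³.
Thickness = V/A = 6.241 / 477 = 0.0131 cm = 131 μm.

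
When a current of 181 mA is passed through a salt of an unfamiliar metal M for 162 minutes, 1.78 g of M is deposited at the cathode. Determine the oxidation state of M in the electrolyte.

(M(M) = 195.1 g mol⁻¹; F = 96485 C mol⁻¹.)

Q = I·t = 0.1810 A × 9720.0 s = 1759 C, so n(e⁻) = 1759/96485 = 0.01823 mol.
n(M) deposited = 1.78 / 195.1 = 0.009124 mol.
Electrons per atom = n(e⁻)/n(M) = 0.01823 / 0.009124 = 2.00 ≈ 2, so the ion is M²⁺.

+2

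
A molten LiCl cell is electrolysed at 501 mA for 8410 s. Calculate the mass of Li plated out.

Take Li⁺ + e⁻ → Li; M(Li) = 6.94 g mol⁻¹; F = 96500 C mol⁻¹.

Q = I·t = 0.5010 A × 8410.0 s = 4213 C.
n(e⁻) = Q/F = 4213 / 96500 = 0.04366 mol.
Li⁺ + e⁻ → Li, so n(Li) = n(e⁻)/1 = 0.04366 mol.
m = n·M = 0.04366 × 6.94 = 0.303 g.

0.303 g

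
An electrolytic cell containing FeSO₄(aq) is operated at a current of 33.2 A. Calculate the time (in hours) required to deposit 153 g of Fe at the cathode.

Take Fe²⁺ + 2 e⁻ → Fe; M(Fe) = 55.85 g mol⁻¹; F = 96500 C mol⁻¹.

4.42 h

n(Fe) = m/M = 153 / 55.85 = 2.739 mol.
Each Fe atom requires 2 electrons, so n(e⁻) = 2 × 2.739 = 5.479 mol.
Q = n(e⁻)·F = 5.479 × 96500 = 528700 C.
t = Q/I = 528700 / 33.20 A = 15930 s = 4.42 h.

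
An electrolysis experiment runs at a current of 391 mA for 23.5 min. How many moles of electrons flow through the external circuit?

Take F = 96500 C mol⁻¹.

Q = I·t = 0.3910 A × 1410.0 s = 551.3 C.
n(e⁻) = Q/F = 551.3 / 96500 = 0.00571 mol.

0.00571 mol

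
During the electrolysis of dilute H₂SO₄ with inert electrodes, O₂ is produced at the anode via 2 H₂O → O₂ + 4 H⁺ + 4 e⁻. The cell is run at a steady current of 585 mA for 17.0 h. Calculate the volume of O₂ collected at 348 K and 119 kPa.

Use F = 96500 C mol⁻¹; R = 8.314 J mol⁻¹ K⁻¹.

Q = I·t = 0.5850 A × 61200 s = 35800 C.
n(e⁻) = Q/F = 35800 / 96500 = 0.3710 mol.
4 electrons are transferred per O₂ molecule, so n(O₂) = 0.3710 / 4 = 0.09275 mol.
V = nRT/P = (0.09275 × 8.314 × 348) / (119 × 10³ Pa) = 0.00226 m³ = 2.26 L.

2.26 L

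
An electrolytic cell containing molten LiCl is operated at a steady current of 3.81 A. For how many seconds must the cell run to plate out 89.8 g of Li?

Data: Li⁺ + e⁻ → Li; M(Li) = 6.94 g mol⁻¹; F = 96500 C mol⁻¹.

n(Li) = m/M = 89.8 / 6.94 = 12.94 mol.
Each Li atom requires 1 electron, so n(e⁻) = 1 × 12.94 = 12.94 mol.
Q = n(e⁻)·F = 12.94 × 96500 = 1249000 C.
t = Q/I = 1249000 / 3.810 A = 327700 s.

3.28 × 10⁵ s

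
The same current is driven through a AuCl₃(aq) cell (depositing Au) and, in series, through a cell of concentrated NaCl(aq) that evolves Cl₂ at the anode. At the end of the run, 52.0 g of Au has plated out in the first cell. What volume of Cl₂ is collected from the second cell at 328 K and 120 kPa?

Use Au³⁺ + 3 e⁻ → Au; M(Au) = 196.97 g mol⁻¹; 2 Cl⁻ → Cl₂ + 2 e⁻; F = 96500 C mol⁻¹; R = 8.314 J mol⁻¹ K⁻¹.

n(Au) = 52.0 / 196.97 = 0.2640 mol, so n(e⁻) = 3 × 0.2640 = 0.7920 mol.
The cells are in series, so the same 0.7920 mol of electrons passes through the second cell.
2 Cl⁻ → Cl₂ + 2 e⁻ — 2 mol e⁻ per mol Cl₂, so n(Cl₂) = 0.7920/2 = 0.3960 mol.
V = nRT/P = (0.3960 × 8.314 × 328) / (120 × 10³) = 0.00900 m³ = 9.00 L.

9.00 L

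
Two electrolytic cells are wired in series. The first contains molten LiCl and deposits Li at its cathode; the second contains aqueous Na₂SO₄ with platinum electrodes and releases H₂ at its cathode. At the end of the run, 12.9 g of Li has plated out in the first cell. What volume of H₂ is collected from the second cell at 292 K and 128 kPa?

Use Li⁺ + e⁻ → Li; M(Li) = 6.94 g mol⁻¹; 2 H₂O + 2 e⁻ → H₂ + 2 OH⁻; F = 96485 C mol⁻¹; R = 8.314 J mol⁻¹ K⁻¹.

n(Li) = 12.9 / 6.94 = 1.859 mol, so n(e⁻) = 1 × 1.859 = 1.859 mol.
The cells are in series, so the same 1.859 mol of electrons passes through the second cell.
2 H₂O + 2 e⁻ → H₂ + 2 OH⁻ — 2 mol e⁻ per mol H₂, so n(H₂) = 1.859/2 = 0.9294 mol.
V = nRT/P = (0.9294 × 8.314 × 292) / (128 × 10³) = 0.0176 m³ = 17.6 L.

17.6 L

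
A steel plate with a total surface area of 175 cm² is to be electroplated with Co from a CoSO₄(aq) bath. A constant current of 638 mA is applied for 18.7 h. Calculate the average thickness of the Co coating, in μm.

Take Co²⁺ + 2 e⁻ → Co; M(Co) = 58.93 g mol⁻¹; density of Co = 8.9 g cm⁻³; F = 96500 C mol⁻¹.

84.2 μm

Q = I·t = 0.6380 × 67320 = 42950 C; n(e⁻) = 0.4451 mol.
n(Co) = n(e⁻)/2 = 0.2225 mol, so m = 0.2225 × 58.93 = 13.11 g.
Volume = m/ρ = 13.11 / 8.9 = 1.474 cm³.
Thickness = V/A = 1.474 / 175 = 0.00842 cm = 84.2 μm.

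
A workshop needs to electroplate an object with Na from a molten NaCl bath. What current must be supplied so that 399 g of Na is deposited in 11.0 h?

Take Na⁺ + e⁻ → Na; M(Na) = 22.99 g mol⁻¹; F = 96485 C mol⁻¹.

n(Na) = 399 / 22.99 = 17.36 mol.
n(e⁻) = 1 × 17.36 = 17.36 mol.
Q = n(e⁻)·F = 17.36 × 96485 = 1675000 C.
I = Q/t = 1675000 / 39600 s = 42.3 A.

42.3 A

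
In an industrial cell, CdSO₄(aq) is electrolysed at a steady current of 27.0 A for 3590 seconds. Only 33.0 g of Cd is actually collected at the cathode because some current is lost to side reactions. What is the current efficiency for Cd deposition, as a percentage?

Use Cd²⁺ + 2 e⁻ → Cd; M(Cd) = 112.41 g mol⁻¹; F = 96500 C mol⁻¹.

58.5 %

Q = I·t = 27.00 × 3590.0 = 96930 C; n(e⁻) = 96930/96500 = 1.004 mol.
Theoretical n(Cd) = n(e⁻)/2 = 0.5022 mol, i.e. m_theo = 0.5022 × 112.41 = 56.46 g.
Efficiency = m_actual / m_theo = 33.0 / 56.46 = 58.5 %.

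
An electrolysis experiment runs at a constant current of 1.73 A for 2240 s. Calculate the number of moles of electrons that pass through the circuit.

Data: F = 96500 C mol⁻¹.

Q = I·t = 1.730 A × 2240.0 s = 3875 C.
n(e⁻) = Q/F = 3875 / 96500 = 0.0402 mol.

0.0402 mol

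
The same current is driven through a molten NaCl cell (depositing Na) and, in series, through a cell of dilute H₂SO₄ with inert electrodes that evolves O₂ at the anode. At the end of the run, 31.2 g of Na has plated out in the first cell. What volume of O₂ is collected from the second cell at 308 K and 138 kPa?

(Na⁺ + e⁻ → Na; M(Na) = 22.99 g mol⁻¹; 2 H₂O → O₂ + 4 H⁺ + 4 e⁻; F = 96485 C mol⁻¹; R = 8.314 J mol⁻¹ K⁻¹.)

n(Na) = 31.2 / 22.99 = 1.357 mol, so n(e⁻) = 1 × 1.357 = 1.357 mol.
The cells are in series, so the same 1.357 mol of electrons passes through the second cell.
2 H₂O → O₂ + 4 H⁺ + 4 e⁻ — 4 mol e⁻ per mol O₂, so n(O₂) = 1.357/4 = 0.3393 mol.
V = nRT/P = (0.3393 × 8.314 × 308) / (138 × 10³) = 0.00630 m³ = 6.30 L.

6.30 L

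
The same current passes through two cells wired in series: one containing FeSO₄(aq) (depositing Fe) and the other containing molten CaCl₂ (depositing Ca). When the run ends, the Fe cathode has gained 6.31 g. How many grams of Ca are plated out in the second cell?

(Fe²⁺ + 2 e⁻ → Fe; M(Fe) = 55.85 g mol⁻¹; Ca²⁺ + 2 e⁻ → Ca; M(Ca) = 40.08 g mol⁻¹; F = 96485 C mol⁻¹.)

4.53 g

n(Fe) = 6.31 / 55.85 = 0.1130 mol.
Since Fe²⁺ + 2 e⁻ → Fe, n(e⁻) passed = 2 × 0.1130 = 0.2260 mol.
Cells in series carry the same charge, so the same 0.2260 mol of electrons passes through cell 2.
Ca²⁺ + 2 e⁻ → Ca, so n(Ca) = 0.2260 / 2 = 0.1130 mol.
m(Ca) = 0.1130 × 40.08 = 4.53 g.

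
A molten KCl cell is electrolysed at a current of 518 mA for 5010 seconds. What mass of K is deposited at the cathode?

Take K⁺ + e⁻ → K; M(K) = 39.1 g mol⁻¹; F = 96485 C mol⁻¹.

1.05 g

Q = I·t = 0.5180 A × 5010.0 s = 2595 C.
n(e⁻) = Q/F = 2595 / 96485 = 0.02690 mol.
K⁺ + e⁻ → K, so n(K) = n(e⁻)/1 = 0.02690 mol.
m = n·M = 0.02690 × 39.1 = 1.05 g.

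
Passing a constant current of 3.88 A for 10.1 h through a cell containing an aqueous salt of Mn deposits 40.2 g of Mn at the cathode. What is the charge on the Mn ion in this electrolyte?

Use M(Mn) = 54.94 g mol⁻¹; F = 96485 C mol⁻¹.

Q = I·t = 3.880 A × 36360 s = 141100 C, so n(e⁻) = 141100/96485 = 1.462 mol.
n(Mn) deposited = 40.2 / 54.94 = 0.7317 mol.
Electrons per atom = n(e⁻)/n(Mn) = 1.462 / 0.7317 = 2.00 ≈ 2, so the ion is Mn²⁺.

+2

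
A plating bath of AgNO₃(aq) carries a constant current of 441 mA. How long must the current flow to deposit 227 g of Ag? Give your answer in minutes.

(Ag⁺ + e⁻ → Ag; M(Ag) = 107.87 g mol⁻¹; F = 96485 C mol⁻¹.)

n(Ag) = m/M = 227 / 107.87 = 2.104 mol.
Each Ag atom requires 1 electron, so n(e⁻) = 1 × 2.104 = 2.104 mol.
Q = n(e⁻)·F = 2.104 × 96485 = 203000 C.
t = Q/I = 203000 / 0.4410 A = 460400 s = 7670 min.

7670 min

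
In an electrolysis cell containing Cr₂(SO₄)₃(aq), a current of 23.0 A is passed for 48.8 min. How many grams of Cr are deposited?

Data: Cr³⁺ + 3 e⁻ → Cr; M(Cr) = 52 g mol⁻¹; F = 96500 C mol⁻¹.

12.1 g

Q = I·t = 23.00 A × 2928.0 s = 67340 C.
n(e⁻) = Q/F = 67340 / 96500 = 0.6979 mol.
Cr³⁺ + 3 e⁻ → Cr, so n(Cr) = n(e⁻)/3 = 0.2326 mol.
m = n·M = 0.2326 × 52 = 12.1 g.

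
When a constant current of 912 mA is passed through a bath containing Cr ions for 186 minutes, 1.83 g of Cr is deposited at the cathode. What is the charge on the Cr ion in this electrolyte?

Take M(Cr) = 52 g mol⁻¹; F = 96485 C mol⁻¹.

+3

Q = I·t = 0.9120 A × 11160 s = 10180 C, so n(e⁻) = 10180/96485 = 0.1055 mol.
n(Cr) deposited = 1.83 / 52 = 0.03519 mol.
Electrons per atom = n(e⁻)/n(Cr) = 0.1055 / 0.03519 = 3.00 ≈ 3, so the ion is Cr³⁺.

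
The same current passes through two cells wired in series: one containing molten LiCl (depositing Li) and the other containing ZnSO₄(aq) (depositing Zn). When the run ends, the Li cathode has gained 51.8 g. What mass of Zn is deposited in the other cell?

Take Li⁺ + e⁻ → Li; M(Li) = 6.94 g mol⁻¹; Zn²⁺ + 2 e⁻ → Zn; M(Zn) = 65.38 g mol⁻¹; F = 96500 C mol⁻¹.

n(Li) = 51.8 / 6.94 = 7.464 mol.
Since Li⁺ + e⁻ → Li, n(e⁻) passed = 1 × 7.464 = 7.464 mol.
Cells in series carry the same charge, so the same 7.464 mol of electrons passes through cell 2.
Zn²⁺ + 2 e⁻ → Zn, so n(Zn) = 7.464 / 2 = 3.732 mol.
m(Zn) = 3.732 × 65.38 = 244 g.

244 g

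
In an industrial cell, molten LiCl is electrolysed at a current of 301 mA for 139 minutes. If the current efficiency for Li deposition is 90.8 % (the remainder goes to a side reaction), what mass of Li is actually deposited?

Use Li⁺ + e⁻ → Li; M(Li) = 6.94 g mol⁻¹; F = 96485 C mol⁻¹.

0.164 g

Q = I·t = 0.3010 × 8340.0 = 2510 C.
n(e⁻) = 2510/96485 = 0.02602 mol; theoretically n(Li) = 0.02602/1 = 0.02602 mol, m_theo = 0.1806 g.
At 90.8 % efficiency, m_actual = 0.908 × 0.1806 = 0.164 g.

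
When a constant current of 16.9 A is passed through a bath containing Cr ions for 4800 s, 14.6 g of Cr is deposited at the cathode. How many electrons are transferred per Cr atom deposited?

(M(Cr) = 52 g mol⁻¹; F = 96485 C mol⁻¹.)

Q = I·t = 16.90 A × 4800.0 s = 81120 C, so n(e⁻) = 81120/96485 = 0.8408 mol.
n(Cr) deposited = 14.6 / 52 = 0.2808 mol.
Electrons per atom = n(e⁻)/n(Cr) = 0.8408 / 0.2808 = 2.99 ≈ 3, so the ion is Cr³⁺.

3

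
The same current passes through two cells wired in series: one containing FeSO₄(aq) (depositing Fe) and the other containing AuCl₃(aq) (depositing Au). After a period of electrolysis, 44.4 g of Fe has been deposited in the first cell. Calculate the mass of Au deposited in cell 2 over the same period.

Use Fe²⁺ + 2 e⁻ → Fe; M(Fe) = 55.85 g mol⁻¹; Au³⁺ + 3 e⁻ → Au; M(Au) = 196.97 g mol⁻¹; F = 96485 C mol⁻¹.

104 g

n(Fe) = 44.4 / 55.85 = 0.7950 mol.
Since Fe²⁺ + 2 e⁻ → Fe, n(e⁻) passed = 2 × 0.7950 = 1.590 mol.
Cells in series carry the same charge, so the same 1.590 mol of electrons passes through cell 2.
Au³⁺ + 3 e⁻ → Au, so n(Au) = 1.590 / 3 = 0.5300 mol.
m(Au) = 0.5300 × 196.97 = 104 g.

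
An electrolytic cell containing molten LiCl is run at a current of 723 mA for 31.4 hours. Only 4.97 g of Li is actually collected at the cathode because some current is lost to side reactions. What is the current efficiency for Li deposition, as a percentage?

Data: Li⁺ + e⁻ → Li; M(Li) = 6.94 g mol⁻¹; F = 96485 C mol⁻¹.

84.5 %

Q = I·t = 0.7230 × 113040 = 81730 C; n(e⁻) = 81730/96485 = 0.8471 mol.
Theoretical n(Li) = n(e⁻)/1 = 0.8471 mol, i.e. m_theo = 0.8471 × 6.94 = 5.879 g.
Efficiency = m_actual / m_theo = 4.97 / 5.879 = 84.5 %.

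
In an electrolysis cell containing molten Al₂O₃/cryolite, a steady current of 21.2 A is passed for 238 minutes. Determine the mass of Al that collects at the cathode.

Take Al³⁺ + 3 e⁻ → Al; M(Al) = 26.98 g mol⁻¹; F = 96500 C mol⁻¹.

28.2 g

Q = I·t = 21.20 A × 14280 s = 302700 C.
n(e⁻) = Q/F = 302700 / 96500 = 3.137 mol.
Al³⁺ + 3 e⁻ → Al, so n(Al) = n(e⁻)/3 = 1.046 mol.
m = n·M = 1.046 × 26.98 = 28.2 g.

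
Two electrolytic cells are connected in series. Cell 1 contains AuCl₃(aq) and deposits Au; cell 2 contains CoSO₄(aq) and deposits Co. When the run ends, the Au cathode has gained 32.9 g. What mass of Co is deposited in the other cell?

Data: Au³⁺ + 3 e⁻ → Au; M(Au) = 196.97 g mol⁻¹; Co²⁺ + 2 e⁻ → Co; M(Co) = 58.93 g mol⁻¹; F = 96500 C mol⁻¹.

n(Au) = 32.9 / 196.97 = 0.1670 mol.
Since Au³⁺ + 3 e⁻ → Au, n(e⁻) passed = 3 × 0.1670 = 0.5011 mol.
Cells in series carry the same charge, so the same 0.5011 mol of electrons passes through cell 2.
Co²⁺ + 2 e⁻ → Co, so n(Co) = 0.5011 / 2 = 0.2505 mol.
m(Co) = 0.2505 × 58.93 = 14.8 g.

14.8 g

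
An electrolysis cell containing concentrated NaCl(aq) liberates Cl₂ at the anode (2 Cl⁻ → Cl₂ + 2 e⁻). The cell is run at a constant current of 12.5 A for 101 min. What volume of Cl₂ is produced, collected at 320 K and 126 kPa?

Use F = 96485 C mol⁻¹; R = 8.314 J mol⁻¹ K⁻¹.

Q = I·t = 12.50 A × 6060.0 s = 75750 C.
n(e⁻) = Q/F = 75750 / 96485 = 0.7851 mol.
2 electrons are transferred per Cl₂ molecule, so n(Cl₂) = 0.7851 / 2 = 0.3925 mol.
V = nRT/P = (0.3925 × 8.314 × 320) / (126 × 10³ Pa) = 0.00829 m³ = 8.29 L.

8.29 L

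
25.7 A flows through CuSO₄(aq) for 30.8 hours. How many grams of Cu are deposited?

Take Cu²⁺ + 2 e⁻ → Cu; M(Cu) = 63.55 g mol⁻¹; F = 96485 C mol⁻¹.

938 g

Q = I·t = 25.70 A × 110880 s = 2850000 C.
n(e⁻) = Q/F = 2850000 / 96485 = 29.53 mol.
Cu²⁺ + 2 e⁻ → Cu, so n(Cu) = n(e⁻)/2 = 14.77 mol.
m = n·M = 14.77 × 63.55 = 938 g.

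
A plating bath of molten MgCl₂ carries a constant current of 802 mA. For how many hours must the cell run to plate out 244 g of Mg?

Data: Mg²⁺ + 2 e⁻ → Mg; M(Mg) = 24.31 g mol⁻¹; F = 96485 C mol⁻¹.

671 h

n(Mg) = m/M = 244 / 24.31 = 10.04 mol.
Each Mg atom requires 2 electrons, so n(e⁻) = 2 × 10.04 = 20.07 mol.
Q = n(e⁻)·F = 20.07 × 96485 = 1937000 C.
t = Q/I = 1937000 / 0.8020 A = 2415000 s = 671 h.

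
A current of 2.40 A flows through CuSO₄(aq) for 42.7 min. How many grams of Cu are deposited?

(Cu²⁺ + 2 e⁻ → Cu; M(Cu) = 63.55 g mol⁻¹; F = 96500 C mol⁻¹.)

Q = I·t = 2.400 A × 2562.0 s = 6149 C.
n(e⁻) = Q/F = 6149 / 96500 = 0.06372 mol.
Cu²⁺ + 2 e⁻ → Cu, so n(Cu) = n(e⁻)/2 = 0.03186 mol.
m = n·M = 0.03186 × 63.55 = 2.02 g.

2.02 g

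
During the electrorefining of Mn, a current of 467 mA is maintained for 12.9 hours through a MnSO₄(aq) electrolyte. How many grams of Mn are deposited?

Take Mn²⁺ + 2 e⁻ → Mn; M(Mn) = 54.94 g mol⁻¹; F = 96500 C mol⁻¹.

Q = I·t = 0.4670 A × 46440 s = 21690 C.
n(e⁻) = Q/F = 21690 / 96500 = 0.2247 mol.
Mn²⁺ + 2 e⁻ → Mn, so n(Mn) = n(e⁻)/2 = 0.1124 mol.
m = n·M = 0.1124 × 54.94 = 6.17 g.

6.17 g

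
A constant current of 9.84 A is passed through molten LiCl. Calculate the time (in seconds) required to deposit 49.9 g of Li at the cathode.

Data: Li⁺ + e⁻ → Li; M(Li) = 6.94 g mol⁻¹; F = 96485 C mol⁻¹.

70500 s

n(Li) = m/M = 49.9 / 6.94 = 7.190 mol.
Each Li atom requires 1 electron, so n(e⁻) = 1 × 7.190 = 7.190 mol.
Q = n(e⁻)·F = 7.190 × 96485 = 693700 C.
t = Q/I = 693700 / 9.840 A = 70500 s.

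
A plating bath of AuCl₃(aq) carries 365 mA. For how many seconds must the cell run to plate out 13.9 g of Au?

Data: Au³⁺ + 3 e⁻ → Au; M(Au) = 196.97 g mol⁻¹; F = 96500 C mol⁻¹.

n(Au) = m/M = 13.9 / 196.97 = 0.07057 mol.
Each Au atom requires 3 electrons, so n(e⁻) = 3 × 0.07057 = 0.2117 mol.
Q = n(e⁻)·F = 0.2117 × 96500 = 20430 C.
t = Q/I = 20430 / 0.3650 A = 55970 s.

56000 s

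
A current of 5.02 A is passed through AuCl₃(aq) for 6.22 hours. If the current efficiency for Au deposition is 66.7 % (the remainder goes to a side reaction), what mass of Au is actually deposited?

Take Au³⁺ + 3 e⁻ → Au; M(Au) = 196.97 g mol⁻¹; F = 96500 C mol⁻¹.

Q = I·t = 5.020 × 22392 = 112400 C.
n(e⁻) = 112400/96500 = 1.165 mol; theoretically n(Au) = 1.165/3 = 0.3883 mol, m_theo = 76.48 g.
At 66.7 % efficiency, m_actual = 0.667 × 76.48 = 51.0 g.

51.0 g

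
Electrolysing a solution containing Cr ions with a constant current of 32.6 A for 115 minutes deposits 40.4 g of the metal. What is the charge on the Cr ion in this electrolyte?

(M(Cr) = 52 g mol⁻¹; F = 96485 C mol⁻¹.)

+3

Q = I·t = 32.60 A × 6900.0 s = 224900 C, so n(e⁻) = 224900/96485 = 2.331 mol.
n(Cr) deposited = 40.4 / 52 = 0.7769 mol.
Electrons per atom = n(e⁻)/n(Cr) = 2.331 / 0.7769 = 3.00 ≈ 3, so the ion is Cr³⁺.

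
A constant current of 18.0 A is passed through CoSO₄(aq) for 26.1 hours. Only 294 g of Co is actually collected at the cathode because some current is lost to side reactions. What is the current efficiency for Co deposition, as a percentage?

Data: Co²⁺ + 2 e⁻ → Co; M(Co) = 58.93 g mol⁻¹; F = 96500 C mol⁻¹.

56.9 %

Q = I·t = 18.00 × 93960 = 1691000 C; n(e⁻) = 1691000/96500 = 17.53 mol.
Theoretical n(Co) = n(e⁻)/2 = 8.763 mol, i.e. m_theo = 8.763 × 58.93 = 516.4 g.
Efficiency = m_actual / m_theo = 294 / 516.4 = 56.9 %.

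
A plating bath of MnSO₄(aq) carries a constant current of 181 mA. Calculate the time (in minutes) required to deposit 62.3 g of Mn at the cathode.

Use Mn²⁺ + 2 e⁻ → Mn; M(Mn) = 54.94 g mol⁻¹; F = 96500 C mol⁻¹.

20200 min

n(Mn) = m/M = 62.3 / 54.94 = 1.134 mol.
Each Mn atom requires 2 electrons, so n(e⁻) = 2 × 1.134 = 2.268 mol.
Q = n(e⁻)·F = 2.268 × 96500 = 218900 C.
t = Q/I = 218900 / 0.1810 A = 1209000 s = 20200 min.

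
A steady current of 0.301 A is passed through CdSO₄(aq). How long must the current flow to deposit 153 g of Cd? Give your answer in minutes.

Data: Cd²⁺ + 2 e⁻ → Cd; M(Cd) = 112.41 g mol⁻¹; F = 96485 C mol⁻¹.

14500 min

n(Cd) = m/M = 153 / 112.41 = 1.361 mol.
Each Cd atom requires 2 electrons, so n(e⁻) = 2 × 1.361 = 2.722 mol.
Q = n(e⁻)·F = 2.722 × 96485 = 262600 C.
t = Q/I = 262600 / 0.3010 A = 872600 s = 14500 min.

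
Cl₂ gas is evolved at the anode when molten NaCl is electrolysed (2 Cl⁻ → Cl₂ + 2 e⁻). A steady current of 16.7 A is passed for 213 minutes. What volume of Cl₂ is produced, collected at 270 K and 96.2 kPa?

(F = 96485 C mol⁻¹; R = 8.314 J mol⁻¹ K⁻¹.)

Q = I·t = 16.70 A × 12780 s = 213400 C.
n(e⁻) = Q/F = 213400 / 96485 = 2.212 mol.
2 electrons are transferred per Cl₂ molecule, so n(Cl₂) = 2.212 / 2 = 1.106 mol.
V = nRT/P = (1.106 × 8.314 × 270) / (96.2 × 10³ Pa) = 0.0258 m³ = 25.8 L.

25.8 L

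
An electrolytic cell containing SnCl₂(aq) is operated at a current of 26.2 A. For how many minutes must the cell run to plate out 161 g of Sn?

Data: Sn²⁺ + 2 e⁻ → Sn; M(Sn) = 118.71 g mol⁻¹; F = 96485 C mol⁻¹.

166 min

n(Sn) = m/M = 161 / 118.71 = 1.356 mol.
Each Sn atom requires 2 electrons, so n(e⁻) = 2 × 1.356 = 2.712 mol.
Q = n(e⁻)·F = 2.712 × 96485 = 261700 C.
t = Q/I = 261700 / 26.20 A = 9989 s = 166 min.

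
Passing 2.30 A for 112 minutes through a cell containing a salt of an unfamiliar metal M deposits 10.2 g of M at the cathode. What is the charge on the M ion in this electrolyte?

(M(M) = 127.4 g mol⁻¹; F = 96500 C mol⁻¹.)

Q = I·t = 2.300 A × 6720.0 s = 15460 C, so n(e⁻) = 15460/96500 = 0.1602 mol.
n(M) deposited = 10.2 / 127.4 = 0.08006 mol.
Electrons per atom = n(e⁻)/n(M) = 0.1602 / 0.08006 = 2.00 ≈ 2, so the ion is M²⁺.

+2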